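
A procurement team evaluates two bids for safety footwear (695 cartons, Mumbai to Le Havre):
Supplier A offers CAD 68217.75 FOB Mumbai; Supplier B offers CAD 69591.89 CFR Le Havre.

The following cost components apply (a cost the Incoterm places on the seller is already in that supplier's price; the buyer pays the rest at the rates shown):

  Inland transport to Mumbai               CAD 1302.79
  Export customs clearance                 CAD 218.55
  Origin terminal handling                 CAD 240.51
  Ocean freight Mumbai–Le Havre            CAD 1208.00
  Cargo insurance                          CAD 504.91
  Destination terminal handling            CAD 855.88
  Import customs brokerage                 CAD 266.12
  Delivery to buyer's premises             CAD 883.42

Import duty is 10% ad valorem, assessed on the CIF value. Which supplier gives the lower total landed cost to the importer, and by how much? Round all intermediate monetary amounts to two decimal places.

Supplier A is cheaper by CAD 182.75

Supplier A (FOB):
CIF value = FOB price + freight + insurance = 68217.75 + 1208.00 + 504.91 = 69930.66
Import duty = 69930.66 × 10% = 6993.07
Buyer bears (A): 1208.00 + 504.91 + 855.88 + 266.12 + 883.42 = 3718.33
Landed cost (A) = invoice 68217.75 + 3718.33 + duty 6993.07 = 78929.15
Supplier B (CFR):
CIF value = CFR price + insurance = 69591.89 + 504.91 = 70096.80
Import duty = 70096.80 × 10% = 7009.68
Buyer bears (B): 504.91 + 855.88 + 266.12 + 883.42 = 2510.33
Landed cost (B) = invoice 69591.89 + 2510.33 + duty 7009.68 = 79111.90
Difference = |78929.15 − 79111.90| = 182.75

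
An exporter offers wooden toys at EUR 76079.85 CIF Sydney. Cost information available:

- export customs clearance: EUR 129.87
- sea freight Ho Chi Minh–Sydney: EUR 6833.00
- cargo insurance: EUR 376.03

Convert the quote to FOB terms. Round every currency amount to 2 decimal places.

Not relevant to the conversion: export clearance — on the seller under both CIF and FOB; already in the CIF price and stays in the FOB price.
From CIF to FOB, the seller no longer bears: freight, insurance.
FOB price = 76079.85 − 6833.00 − 376.03 = 68870.82

FOB price: EUR 68870.82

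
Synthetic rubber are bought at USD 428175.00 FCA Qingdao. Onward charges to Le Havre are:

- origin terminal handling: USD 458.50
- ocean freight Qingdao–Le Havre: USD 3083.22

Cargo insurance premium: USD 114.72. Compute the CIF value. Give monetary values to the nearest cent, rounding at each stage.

CIF = FCA price + pre-shipment costs + freight + insurance
CIF = 428175.00 + 458.50 + 3083.22 + 114.72 = 431831.44

CIF value: USD 431831.44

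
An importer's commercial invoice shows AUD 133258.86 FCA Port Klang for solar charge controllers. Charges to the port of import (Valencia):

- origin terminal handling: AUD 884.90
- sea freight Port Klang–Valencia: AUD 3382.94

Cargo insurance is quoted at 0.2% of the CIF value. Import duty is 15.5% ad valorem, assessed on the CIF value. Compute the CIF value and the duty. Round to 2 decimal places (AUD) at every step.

Let C be the CIF value. C = FCA price + pre-shipment costs + freight + 0.2% × C
C − 0.2% × C = 133258.86 + 884.90 + 3382.94
0.998 × C = 137526.70
C = 137526.70 / 0.998 = 137802.30
Insurance premium = 0.2% × 137802.30 = 275.60
Import duty = 137802.30 × 15.5% = 21359.36

CIF value: AUD 137802.30; import duty: AUD 21359.36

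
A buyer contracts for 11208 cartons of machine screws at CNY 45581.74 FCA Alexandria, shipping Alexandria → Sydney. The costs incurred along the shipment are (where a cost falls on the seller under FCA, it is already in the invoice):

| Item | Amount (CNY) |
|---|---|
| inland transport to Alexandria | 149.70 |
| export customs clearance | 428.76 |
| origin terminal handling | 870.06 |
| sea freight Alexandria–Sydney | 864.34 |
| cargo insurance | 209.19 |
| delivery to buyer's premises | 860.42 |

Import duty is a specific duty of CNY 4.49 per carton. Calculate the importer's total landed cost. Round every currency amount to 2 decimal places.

FCA: the seller delivers export-cleared goods to the carrier; the buyer bears costs from that point.
Already in the invoice (seller's account under FCA): inland to port, export clearance — exclude.
CIF value = FCA price + origin terminal + freight + insurance = 45581.74 + 870.06 + 864.34 + 209.19 = 47525.33
Import duty = 11208 × 4.49 = 50323.92
Buyer bears: origin terminal 870.06 + freight 864.34 + insurance 209.19 + delivery 860.42 + duty 50323.92 = 53127.93
Landed cost = invoice 45581.74 + 53127.93 = 98709.67

Total landed cost: CNY 98709.67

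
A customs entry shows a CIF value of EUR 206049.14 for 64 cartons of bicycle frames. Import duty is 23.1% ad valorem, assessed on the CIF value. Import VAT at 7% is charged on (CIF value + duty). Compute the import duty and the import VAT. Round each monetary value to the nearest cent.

Import duty = 206049.14 × 23.1% = 47597.35
VAT base = CIF + duty = 206049.14 + 47597.35 = 253646.49
Import VAT = 253646.49 × 7% = 17755.25

Import duty: EUR 47597.35; import VAT: EUR 17755.25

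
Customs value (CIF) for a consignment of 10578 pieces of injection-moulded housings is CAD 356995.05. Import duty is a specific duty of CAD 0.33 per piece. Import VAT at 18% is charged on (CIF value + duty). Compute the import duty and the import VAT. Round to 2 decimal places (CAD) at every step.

Import duty: CAD 3490.74; import VAT: CAD 64887.44

Import duty = 10578 × 0.33 = 3490.74
VAT base = CIF + duty = 356995.05 + 3490.74 = 360485.79
Import VAT = 360485.79 × 18% = 64887.44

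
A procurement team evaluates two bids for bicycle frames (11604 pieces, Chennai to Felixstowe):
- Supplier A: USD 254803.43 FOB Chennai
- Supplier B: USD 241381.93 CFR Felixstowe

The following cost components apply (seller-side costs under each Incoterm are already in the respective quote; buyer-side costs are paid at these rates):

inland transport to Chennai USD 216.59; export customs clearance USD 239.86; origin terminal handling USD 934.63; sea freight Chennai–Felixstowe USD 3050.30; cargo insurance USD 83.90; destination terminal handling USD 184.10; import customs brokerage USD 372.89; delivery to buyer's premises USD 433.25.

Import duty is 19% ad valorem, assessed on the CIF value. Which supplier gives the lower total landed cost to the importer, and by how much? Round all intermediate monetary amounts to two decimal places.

Supplier B is cheaper by USD 19601.44

Supplier A (FOB):
CIF value = FOB price + freight + insurance = 254803.43 + 3050.30 + 83.90 = 257937.63
Import duty = 257937.63 × 19% = 49008.15
Buyer bears (A): 3050.30 + 83.90 + 184.10 + 372.89 + 433.25 = 4124.44
Landed cost (A) = invoice 254803.43 + 4124.44 + duty 49008.15 = 307936.02
Supplier B (CFR):
CIF value = CFR price + insurance = 241381.93 + 83.90 = 241465.83
Import duty = 241465.83 × 19% = 45878.51
Buyer bears (B): 83.90 + 184.10 + 372.89 + 433.25 = 1074.14
Landed cost (B) = invoice 241381.93 + 1074.14 + duty 45878.51 = 288334.58
Difference = |307936.02 − 288334.58| = 19601.44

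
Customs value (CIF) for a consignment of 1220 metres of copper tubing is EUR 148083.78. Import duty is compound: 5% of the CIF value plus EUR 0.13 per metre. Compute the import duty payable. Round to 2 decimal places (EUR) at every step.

Ad valorem component: 148083.78 × 5% = 7404.19
Specific component: 1220 × 0.13 = 158.60
Import duty = 7404.19 + 158.60 = 7562.79

Import duty: EUR 7562.79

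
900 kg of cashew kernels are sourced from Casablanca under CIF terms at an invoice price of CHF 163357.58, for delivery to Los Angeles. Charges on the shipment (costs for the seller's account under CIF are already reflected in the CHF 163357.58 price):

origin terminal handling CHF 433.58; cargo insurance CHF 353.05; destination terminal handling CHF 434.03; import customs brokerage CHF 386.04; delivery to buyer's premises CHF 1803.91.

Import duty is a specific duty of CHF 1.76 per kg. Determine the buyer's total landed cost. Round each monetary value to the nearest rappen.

CIF: the seller pays costs through ocean freight and marine insurance to the destination port.
Already in the invoice (seller's account under CIF): origin terminal, insurance — exclude.
The CIF price already equals the CIF value: 163357.58
Import duty = 900 × 1.76 = 1584.00
Buyer bears: destination terminal 434.03 + brokerage 386.04 + delivery 1803.91 + duty 1584.00 = 4207.98
Landed cost = invoice 163357.58 + 4207.98 = 167565.56

Total landed cost: CHF 167565.56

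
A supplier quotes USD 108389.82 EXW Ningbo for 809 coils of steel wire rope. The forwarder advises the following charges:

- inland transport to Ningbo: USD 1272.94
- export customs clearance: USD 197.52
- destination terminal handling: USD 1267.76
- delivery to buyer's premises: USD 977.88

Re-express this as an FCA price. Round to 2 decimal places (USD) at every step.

Not relevant to the conversion: delivery, destination terminal — on the buyer under both terms; not part of either seller's price.
From EXW to FCA, the seller additionally bears: inland to port, export clearance.
FCA price = 108389.82 + 1272.94 + 197.52 = 109860.28

FCA price: USD 109860.28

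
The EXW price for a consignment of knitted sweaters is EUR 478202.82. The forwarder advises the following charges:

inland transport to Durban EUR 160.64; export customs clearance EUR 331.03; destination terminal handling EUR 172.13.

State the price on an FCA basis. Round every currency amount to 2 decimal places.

FCA price: EUR 478694.49

Not relevant to the conversion: destination terminal — on the buyer under both terms; not part of either seller's price.
From EXW to FCA, the seller additionally bears: inland to port, export clearance.
FCA price = 478202.82 + 160.64 + 331.03 = 478694.49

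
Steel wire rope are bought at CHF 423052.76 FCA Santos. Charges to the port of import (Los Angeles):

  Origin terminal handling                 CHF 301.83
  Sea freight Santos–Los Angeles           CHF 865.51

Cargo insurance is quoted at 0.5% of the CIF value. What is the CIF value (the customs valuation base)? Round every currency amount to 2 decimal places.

CIF value: CHF 426351.86

Let C be the CIF value. C = FCA price + pre-shipment costs + freight + 0.5% × C
C − 0.5% × C = 423052.76 + 301.83 + 865.51
0.995 × C = 424220.10
C = 424220.10 / 0.995 = 426351.86
Insurance premium = 0.5% × 426351.86 = 2131.76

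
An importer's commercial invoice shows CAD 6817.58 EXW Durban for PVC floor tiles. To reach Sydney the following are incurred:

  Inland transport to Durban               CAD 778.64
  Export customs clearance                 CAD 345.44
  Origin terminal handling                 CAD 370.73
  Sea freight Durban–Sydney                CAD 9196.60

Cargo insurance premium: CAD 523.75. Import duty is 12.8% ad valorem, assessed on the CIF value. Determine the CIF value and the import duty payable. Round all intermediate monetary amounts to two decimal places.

CIF = EXW price + pre-shipment costs + freight + insurance
CIF = 6817.58 + 778.64 + 345.44 + 370.73 + 9196.60 + 523.75 = 18032.74
Import duty = 18032.74 × 12.8% = 2308.19

CIF value: CAD 18032.74; import duty: CAD 2308.19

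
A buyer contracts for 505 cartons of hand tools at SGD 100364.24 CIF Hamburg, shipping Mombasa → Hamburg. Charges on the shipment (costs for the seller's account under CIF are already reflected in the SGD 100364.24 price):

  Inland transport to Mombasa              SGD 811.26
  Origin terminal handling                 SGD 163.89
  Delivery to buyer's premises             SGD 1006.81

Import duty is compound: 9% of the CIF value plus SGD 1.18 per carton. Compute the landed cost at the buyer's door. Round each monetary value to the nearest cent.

CIF: the seller pays costs through ocean freight and marine insurance to the destination port.
Already in the invoice (seller's account under CIF): inland to port, origin terminal — exclude.
The CIF price already equals the CIF value: 100364.24
Ad valorem component: 100364.24 × 9% = 9032.78
Specific component: 505 × 1.18 = 595.90
Import duty = 9032.78 + 595.90 = 9628.68
Buyer bears: delivery 1006.81 + duty 9628.68 = 10635.49
Landed cost = invoice 100364.24 + 10635.49 = 110999.73

Total landed cost: SGD 110999.73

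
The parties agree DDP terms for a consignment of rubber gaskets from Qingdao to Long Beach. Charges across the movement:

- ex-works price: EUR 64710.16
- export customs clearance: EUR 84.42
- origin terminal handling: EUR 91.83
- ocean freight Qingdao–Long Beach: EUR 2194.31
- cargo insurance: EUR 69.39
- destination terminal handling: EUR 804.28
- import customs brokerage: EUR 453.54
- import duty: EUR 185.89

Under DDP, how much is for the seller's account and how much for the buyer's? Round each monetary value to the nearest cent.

DDP: the seller bears all costs including import duty.
Seller's account: goods 64710.16 + export clearance 84.42 + origin terminal 91.83 + freight 2194.31 + insurance 69.39 + destination terminal 804.28 + brokerage 453.54 + duty 185.89 = 68593.82
Buyer's account: 0.00

Seller: EUR 68593.82; buyer: EUR 0.00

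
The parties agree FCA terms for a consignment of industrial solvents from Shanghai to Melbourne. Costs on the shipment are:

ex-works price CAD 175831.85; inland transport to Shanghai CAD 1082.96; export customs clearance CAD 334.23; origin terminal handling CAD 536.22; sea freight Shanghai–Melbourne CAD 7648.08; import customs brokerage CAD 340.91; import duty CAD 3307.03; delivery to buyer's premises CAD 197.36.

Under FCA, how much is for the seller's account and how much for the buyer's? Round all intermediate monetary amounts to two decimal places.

FCA: the seller delivers export-cleared goods to the carrier; the buyer bears costs from that point.
Seller's account: goods 175831.85 + inland to port 1082.96 + export clearance 334.23 = 177249.04
Buyer's account: origin terminal 536.22 + freight 7648.08 + brokerage 340.91 + duty 3307.03 + delivery 197.36 = 12029.60

Seller: CAD 177249.04; buyer: CAD 12029.60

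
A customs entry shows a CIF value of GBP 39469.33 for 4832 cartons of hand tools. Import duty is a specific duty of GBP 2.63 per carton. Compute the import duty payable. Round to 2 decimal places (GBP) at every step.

Import duty = 4832 × 2.63 = 12708.16

Import duty: GBP 12708.16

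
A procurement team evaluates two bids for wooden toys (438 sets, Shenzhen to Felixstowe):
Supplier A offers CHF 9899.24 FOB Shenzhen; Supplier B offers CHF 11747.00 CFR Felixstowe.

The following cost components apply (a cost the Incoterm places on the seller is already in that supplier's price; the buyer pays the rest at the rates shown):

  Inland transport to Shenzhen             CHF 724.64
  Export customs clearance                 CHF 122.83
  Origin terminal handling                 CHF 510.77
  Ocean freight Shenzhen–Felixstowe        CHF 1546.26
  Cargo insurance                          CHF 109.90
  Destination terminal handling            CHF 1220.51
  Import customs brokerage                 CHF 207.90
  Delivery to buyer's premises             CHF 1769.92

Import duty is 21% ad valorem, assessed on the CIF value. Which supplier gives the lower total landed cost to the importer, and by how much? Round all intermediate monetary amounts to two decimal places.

Supplier A (FOB):
CIF value = FOB price + freight + insurance = 9899.24 + 1546.26 + 109.90 = 11555.40
Import duty = 11555.40 × 21% = 2426.63
Buyer bears (A): 1546.26 + 109.90 + 1220.51 + 207.90 + 1769.92 = 4854.49
Landed cost (A) = invoice 9899.24 + 4854.49 + duty 2426.63 = 17180.36
Supplier B (CFR):
CIF value = CFR price + insurance = 11747.00 + 109.90 = 11856.90
Import duty = 11856.90 × 21% = 2489.95
Buyer bears (B): 109.90 + 1220.51 + 207.90 + 1769.92 = 3308.23
Landed cost (B) = invoice 11747.00 + 3308.23 + duty 2489.95 = 17545.18
Difference = |17180.36 − 17545.18| = 364.82

Supplier A is cheaper by CHF 364.82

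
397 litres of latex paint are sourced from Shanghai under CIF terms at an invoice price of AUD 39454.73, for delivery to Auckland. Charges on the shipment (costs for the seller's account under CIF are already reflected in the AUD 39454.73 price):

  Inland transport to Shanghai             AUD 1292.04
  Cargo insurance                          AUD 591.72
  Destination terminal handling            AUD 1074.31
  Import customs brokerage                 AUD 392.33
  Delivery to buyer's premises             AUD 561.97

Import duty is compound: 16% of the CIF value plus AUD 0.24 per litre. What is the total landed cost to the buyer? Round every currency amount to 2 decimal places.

Total landed cost: AUD 47891.38

CIF: the seller pays costs through ocean freight and marine insurance to the destination port.
Already in the invoice (seller's account under CIF): inland to port, insurance — exclude.
The CIF price already equals the CIF value: 39454.73
Ad valorem component: 39454.73 × 16% = 6312.76
Specific component: 397 × 0.24 = 95.28
Import duty = 6312.76 + 95.28 = 6408.04
Buyer bears: destination terminal 1074.31 + brokerage 392.33 + delivery 561.97 + duty 6408.04 = 8436.65
Landed cost = invoice 39454.73 + 8436.65 = 47891.38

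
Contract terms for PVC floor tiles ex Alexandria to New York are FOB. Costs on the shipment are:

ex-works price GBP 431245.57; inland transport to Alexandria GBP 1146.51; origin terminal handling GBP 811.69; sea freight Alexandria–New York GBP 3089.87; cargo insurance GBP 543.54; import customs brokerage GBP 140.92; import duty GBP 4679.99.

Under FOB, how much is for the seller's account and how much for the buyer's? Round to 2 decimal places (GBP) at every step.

FOB: the seller bears costs until goods are on board at the origin port; the buyer bears freight, insurance and all costs thereafter.
Seller's account: goods 431245.57 + inland to port 1146.51 + origin terminal 811.69 = 433203.77
Buyer's account: freight 3089.87 + insurance 543.54 + brokerage 140.92 + duty 4679.99 = 8454.32

Seller: GBP 433203.77; buyer: GBP 8454.32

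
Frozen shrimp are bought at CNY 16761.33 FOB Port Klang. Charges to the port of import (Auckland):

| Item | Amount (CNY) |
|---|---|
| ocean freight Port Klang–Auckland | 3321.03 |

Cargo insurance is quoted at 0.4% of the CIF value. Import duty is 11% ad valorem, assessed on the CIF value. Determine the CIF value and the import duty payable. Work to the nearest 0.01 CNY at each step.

Let C be the CIF value. C = FOB price + freight + 0.4% × C
C − 0.4% × C = 16761.33 + 3321.03
0.996 × C = 20082.36
C = 20082.36 / 0.996 = 20163.01
Insurance premium = 0.4% × 20163.01 = 80.65
Import duty = 20163.01 × 11% = 2217.93

CIF value: CNY 20163.01; import duty: CNY 2217.93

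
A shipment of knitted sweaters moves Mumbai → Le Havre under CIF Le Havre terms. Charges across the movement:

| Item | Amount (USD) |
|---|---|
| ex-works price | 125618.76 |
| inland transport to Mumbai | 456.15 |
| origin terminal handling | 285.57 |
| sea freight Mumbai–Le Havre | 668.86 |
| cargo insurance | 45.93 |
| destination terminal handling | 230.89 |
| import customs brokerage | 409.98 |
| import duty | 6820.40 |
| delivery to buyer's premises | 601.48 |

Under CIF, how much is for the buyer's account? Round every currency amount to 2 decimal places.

CIF: the seller pays costs through ocean freight and marine insurance to the destination port.
Seller's account: goods 125618.76 + inland to port 456.15 + origin terminal 285.57 + freight 668.86 + insurance 45.93 = 127075.27
Buyer's account: destination terminal 230.89 + brokerage 409.98 + duty 6820.40 + delivery 601.48 = 8062.75

Buyer's account: USD 8062.75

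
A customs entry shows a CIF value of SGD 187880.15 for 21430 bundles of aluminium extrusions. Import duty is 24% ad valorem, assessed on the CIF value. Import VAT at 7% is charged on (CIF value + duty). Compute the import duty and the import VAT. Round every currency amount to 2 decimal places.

Import duty = 187880.15 × 24% = 45091.24
VAT base = CIF + duty = 187880.15 + 45091.24 = 232971.39
Import VAT = 232971.39 × 7% = 16308.00

Import duty: SGD 45091.24; import VAT: SGD 16308.00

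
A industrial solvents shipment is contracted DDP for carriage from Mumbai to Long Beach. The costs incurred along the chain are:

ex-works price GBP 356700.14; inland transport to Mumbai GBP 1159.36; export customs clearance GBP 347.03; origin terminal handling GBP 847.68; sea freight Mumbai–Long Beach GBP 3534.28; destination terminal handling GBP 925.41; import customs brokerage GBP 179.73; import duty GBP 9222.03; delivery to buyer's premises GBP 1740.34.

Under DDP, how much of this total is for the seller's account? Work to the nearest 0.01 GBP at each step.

Seller's account: GBP 374656.00

DDP: the seller bears all costs including import duty.
Seller's account: goods 356700.14 + inland to port 1159.36 + export clearance 347.03 + origin terminal 847.68 + freight 3534.28 + destination terminal 925.41 + brokerage 179.73 + duty 9222.03 + delivery 1740.34 = 374656.00
Buyer's account: 0.00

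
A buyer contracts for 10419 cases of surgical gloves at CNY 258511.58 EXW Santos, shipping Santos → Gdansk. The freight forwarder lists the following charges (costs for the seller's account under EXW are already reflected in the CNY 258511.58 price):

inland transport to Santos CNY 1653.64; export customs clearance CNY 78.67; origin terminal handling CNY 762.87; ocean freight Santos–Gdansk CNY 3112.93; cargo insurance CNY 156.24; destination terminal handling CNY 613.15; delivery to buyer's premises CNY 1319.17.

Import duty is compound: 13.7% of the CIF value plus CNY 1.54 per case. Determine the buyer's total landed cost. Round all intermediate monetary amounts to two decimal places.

Total landed cost: CNY 318459.31

EXW: the seller makes goods available at their premises; the buyer bears all onward costs.
CIF value = EXW price + inland to port + export clearance + origin terminal + freight + insurance = 258511.58 + 1653.64 + 78.67 + 762.87 + 3112.93 + 156.24 = 264275.93
Ad valorem component: 264275.93 × 13.7% = 36205.80
Specific component: 10419 × 1.54 = 16045.26
Import duty = 36205.80 + 16045.26 = 52251.06
Buyer bears: inland to port 1653.64 + export clearance 78.67 + origin terminal 762.87 + freight 3112.93 + insurance 156.24 + destination terminal 613.15 + delivery 1319.17 + duty 52251.06 = 59947.73
Landed cost = invoice 258511.58 + 59947.73 = 318459.31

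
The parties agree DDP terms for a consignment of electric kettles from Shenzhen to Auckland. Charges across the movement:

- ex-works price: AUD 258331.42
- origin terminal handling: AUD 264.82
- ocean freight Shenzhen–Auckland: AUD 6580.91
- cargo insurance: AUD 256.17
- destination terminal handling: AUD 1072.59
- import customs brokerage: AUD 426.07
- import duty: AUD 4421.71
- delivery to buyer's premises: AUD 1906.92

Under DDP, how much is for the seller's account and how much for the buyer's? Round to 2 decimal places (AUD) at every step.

Seller: AUD 273260.61; buyer: AUD 0.00

DDP: the seller bears all costs including import duty.
Seller's account: goods 258331.42 + origin terminal 264.82 + freight 6580.91 + insurance 256.17 + destination terminal 1072.59 + brokerage 426.07 + duty 4421.71 + delivery 1906.92 = 273260.61
Buyer's account: 0.00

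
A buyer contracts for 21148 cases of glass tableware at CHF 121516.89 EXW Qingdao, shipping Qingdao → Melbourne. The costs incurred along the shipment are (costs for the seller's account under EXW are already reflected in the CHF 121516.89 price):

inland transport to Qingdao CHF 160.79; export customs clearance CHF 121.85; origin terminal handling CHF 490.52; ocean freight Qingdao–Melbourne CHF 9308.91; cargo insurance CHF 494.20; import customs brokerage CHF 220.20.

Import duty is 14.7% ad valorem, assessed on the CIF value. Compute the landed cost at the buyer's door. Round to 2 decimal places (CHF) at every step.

EXW: the seller makes goods available at their premises; the buyer bears all onward costs.
CIF value = EXW price + inland to port + export clearance + origin terminal + freight + insurance = 121516.89 + 160.79 + 121.85 + 490.52 + 9308.91 + 494.20 = 132093.16
Import duty = 132093.16 × 14.7% = 19417.69
Buyer bears: inland to port 160.79 + export clearance 121.85 + origin terminal 490.52 + freight 9308.91 + insurance 494.20 + brokerage 220.20 + duty 19417.69 = 30214.16
Landed cost = invoice 121516.89 + 30214.16 = 151731.05

Total landed cost: CHF 151731.05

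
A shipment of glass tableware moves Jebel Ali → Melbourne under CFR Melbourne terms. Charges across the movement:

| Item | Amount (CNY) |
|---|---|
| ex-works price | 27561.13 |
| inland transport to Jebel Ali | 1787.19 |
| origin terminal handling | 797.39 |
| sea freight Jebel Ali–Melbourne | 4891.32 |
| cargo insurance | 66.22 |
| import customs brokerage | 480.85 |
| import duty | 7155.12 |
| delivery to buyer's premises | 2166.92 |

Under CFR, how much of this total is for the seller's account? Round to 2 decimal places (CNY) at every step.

CFR: the seller pays costs through ocean freight to the destination port, but not insurance.
Seller's account: goods 27561.13 + inland to port 1787.19 + origin terminal 797.39 + freight 4891.32 = 35037.03
Buyer's account: insurance 66.22 + brokerage 480.85 + duty 7155.12 + delivery 2166.92 = 9869.11

Seller's account: CNY 35037.03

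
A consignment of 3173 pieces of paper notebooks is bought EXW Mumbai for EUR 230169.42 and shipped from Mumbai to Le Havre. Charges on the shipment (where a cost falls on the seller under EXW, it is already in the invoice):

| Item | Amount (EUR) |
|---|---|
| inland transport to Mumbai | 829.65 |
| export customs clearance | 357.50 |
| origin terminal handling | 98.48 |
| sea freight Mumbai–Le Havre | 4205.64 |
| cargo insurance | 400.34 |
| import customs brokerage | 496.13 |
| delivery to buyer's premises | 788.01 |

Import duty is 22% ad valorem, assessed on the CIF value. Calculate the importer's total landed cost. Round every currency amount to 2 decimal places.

EXW: the seller makes goods available at their premises; the buyer bears all onward costs.
CIF value = EXW price + inland to port + export clearance + origin terminal + freight + insurance = 230169.42 + 829.65 + 357.50 + 98.48 + 4205.64 + 400.34 = 236061.03
Import duty = 236061.03 × 22% = 51933.43
Buyer bears: inland to port 829.65 + export clearance 357.50 + origin terminal 98.48 + freight 4205.64 + insurance 400.34 + brokerage 496.13 + delivery 788.01 + duty 51933.43 = 59109.18
Landed cost = invoice 230169.42 + 59109.18 = 289278.60

Total landed cost: EUR 289278.60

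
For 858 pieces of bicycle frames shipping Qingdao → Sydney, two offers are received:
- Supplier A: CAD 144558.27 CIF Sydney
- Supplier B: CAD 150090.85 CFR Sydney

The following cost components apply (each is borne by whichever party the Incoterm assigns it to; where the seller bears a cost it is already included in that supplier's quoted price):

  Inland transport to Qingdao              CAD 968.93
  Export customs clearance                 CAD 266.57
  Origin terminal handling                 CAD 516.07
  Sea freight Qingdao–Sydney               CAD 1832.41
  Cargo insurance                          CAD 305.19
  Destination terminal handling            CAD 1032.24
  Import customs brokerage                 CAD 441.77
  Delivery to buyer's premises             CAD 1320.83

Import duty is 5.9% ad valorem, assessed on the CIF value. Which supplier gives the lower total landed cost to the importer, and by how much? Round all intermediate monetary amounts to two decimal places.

Supplier A is cheaper by CAD 6182.20

Supplier A (CIF):
The CIF price already equals the CIF value: 144558.27
Import duty = 144558.27 × 5.9% = 8528.94
Buyer bears (A): 1032.24 + 441.77 + 1320.83 = 2794.84
Landed cost (A) = invoice 144558.27 + 2794.84 + duty 8528.94 = 155882.05
Supplier B (CFR):
CIF value = CFR price + insurance = 150090.85 + 305.19 = 150396.04
Import duty = 150396.04 × 5.9% = 8873.37
Buyer bears (B): 305.19 + 1032.24 + 441.77 + 1320.83 = 3100.03
Landed cost (B) = invoice 150090.85 + 3100.03 + duty 8873.37 = 162064.25
Difference = |155882.05 − 162064.25| = 6182.20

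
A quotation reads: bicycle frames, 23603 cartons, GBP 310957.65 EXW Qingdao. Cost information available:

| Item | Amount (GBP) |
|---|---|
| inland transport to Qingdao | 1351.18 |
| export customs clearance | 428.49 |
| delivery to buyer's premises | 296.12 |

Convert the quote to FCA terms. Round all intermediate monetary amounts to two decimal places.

FCA price: GBP 312737.32

Not relevant to the conversion: delivery — on the buyer under both terms; not part of either seller's price.
From EXW to FCA, the seller additionally bears: inland to port, export clearance.
FCA price = 310957.65 + 1351.18 + 428.49 = 312737.32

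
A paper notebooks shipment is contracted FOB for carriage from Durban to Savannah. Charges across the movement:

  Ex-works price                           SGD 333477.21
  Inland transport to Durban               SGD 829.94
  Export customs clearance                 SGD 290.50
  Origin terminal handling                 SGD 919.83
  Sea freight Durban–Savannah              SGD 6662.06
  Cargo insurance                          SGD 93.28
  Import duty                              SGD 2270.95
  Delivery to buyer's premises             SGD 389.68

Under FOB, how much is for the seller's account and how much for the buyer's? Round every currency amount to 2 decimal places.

FOB: the seller bears costs until goods are on board at the origin port; the buyer bears freight, insurance and all costs thereafter.
Seller's account: goods 333477.21 + inland to port 829.94 + export clearance 290.50 + origin terminal 919.83 = 335517.48
Buyer's account: freight 6662.06 + insurance 93.28 + duty 2270.95 + delivery 389.68 = 9415.97

Seller: SGD 335517.48; buyer: SGD 9415.97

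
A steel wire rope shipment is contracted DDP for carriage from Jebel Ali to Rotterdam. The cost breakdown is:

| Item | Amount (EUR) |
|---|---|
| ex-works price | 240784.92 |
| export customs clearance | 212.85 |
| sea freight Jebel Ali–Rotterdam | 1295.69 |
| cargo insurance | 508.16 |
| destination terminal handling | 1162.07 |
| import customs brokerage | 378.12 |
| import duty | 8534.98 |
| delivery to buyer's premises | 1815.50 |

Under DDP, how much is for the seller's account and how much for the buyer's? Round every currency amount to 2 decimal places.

DDP: the seller bears all costs including import duty.
Seller's account: goods 240784.92 + export clearance 212.85 + freight 1295.69 + insurance 508.16 + destination terminal 1162.07 + brokerage 378.12 + duty 8534.98 + delivery 1815.50 = 254692.29
Buyer's account: 0.00

Seller: EUR 254692.29; buyer: EUR 0.00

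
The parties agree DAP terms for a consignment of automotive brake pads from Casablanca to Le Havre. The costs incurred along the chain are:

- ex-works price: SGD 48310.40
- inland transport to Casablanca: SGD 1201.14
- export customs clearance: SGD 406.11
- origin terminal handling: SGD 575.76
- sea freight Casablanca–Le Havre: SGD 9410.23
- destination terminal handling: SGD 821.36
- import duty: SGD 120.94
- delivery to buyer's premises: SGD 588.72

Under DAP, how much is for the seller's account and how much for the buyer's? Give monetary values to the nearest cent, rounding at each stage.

Seller: SGD 61313.72; buyer: SGD 120.94

DAP: the seller bears all costs to the named destination except import duty and clearance.
Seller's account: goods 48310.40 + inland to port 1201.14 + export clearance 406.11 + origin terminal 575.76 + freight 9410.23 + destination terminal 821.36 + delivery 588.72 = 61313.72
Buyer's account: duty 120.94 = 120.94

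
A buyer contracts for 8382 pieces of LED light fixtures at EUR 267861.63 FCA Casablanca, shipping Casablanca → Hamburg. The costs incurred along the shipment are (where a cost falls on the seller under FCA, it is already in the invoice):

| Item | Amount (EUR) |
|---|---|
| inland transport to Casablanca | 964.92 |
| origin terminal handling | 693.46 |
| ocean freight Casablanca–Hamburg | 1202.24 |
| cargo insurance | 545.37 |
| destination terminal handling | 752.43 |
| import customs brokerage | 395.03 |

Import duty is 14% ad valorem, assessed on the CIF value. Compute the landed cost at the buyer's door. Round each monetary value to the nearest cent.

FCA: the seller delivers export-cleared goods to the carrier; the buyer bears costs from that point.
Already in the invoice (seller's account under FCA): inland to port — exclude.
CIF value = FCA price + origin terminal + freight + insurance = 267861.63 + 693.46 + 1202.24 + 545.37 = 270302.70
Import duty = 270302.70 × 14% = 37842.38
Buyer bears: origin terminal 693.46 + freight 1202.24 + insurance 545.37 + destination terminal 752.43 + brokerage 395.03 + duty 37842.38 = 41430.91
Landed cost = invoice 267861.63 + 41430.91 = 309292.54

Total landed cost: EUR 309292.54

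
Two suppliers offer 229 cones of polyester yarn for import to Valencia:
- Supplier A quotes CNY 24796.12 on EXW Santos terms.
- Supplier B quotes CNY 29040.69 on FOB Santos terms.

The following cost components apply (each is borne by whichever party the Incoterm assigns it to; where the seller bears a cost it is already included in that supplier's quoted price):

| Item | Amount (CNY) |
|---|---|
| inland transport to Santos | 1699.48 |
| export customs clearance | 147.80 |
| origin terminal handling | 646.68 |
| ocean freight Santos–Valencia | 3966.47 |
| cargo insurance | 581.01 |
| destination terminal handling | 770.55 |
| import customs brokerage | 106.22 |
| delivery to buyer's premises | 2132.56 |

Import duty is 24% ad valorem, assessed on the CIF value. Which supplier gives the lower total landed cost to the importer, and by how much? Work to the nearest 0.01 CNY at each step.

Supplier A is cheaper by CNY 2170.76

Supplier A (EXW):
CIF value = EXW price + inland to port + export clearance + origin terminal + freight + insurance = 24796.12 + 1699.48 + 147.80 + 646.68 + 3966.47 + 581.01 = 31837.56
Import duty = 31837.56 × 24% = 7641.01
Buyer bears (A): 1699.48 + 147.80 + 646.68 + 3966.47 + 581.01 + 770.55 + 106.22 + 2132.56 = 10050.77
Landed cost (A) = invoice 24796.12 + 10050.77 + duty 7641.01 = 42487.90
Supplier B (FOB):
CIF value = FOB price + freight + insurance = 29040.69 + 3966.47 + 581.01 = 33588.17
Import duty = 33588.17 × 24% = 8061.16
Buyer bears (B): 3966.47 + 581.01 + 770.55 + 106.22 + 2132.56 = 7556.81
Landed cost (B) = invoice 29040.69 + 7556.81 + duty 8061.16 = 44658.66
Difference = |42487.90 − 44658.66| = 2170.76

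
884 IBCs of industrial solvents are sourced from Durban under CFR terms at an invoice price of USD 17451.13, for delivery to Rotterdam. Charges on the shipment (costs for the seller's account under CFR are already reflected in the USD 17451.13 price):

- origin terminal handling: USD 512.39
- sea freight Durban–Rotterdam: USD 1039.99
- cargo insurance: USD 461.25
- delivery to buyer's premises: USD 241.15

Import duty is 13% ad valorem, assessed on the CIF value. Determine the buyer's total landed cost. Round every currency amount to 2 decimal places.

Total landed cost: USD 20482.14

CFR: the seller pays costs through ocean freight to the destination port, but not insurance.
Already in the invoice (seller's account under CFR): origin terminal, freight — exclude.
CIF value = CFR price + insurance = 17451.13 + 461.25 = 17912.38
Import duty = 17912.38 × 13% = 2328.61
Buyer bears: insurance 461.25 + delivery 241.15 + duty 2328.61 = 3031.01
Landed cost = invoice 17451.13 + 3031.01 = 20482.14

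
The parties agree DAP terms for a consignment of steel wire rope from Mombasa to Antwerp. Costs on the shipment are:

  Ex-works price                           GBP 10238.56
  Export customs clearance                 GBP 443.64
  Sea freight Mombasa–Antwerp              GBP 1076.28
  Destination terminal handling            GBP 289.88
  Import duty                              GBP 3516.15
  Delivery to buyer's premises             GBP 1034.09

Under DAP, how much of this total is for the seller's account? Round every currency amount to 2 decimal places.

Seller's account: GBP 13082.45

DAP: the seller bears all costs to the named destination except import duty and clearance.
Seller's account: goods 10238.56 + export clearance 443.64 + freight 1076.28 + destination terminal 289.88 + delivery 1034.09 = 13082.45
Buyer's account: duty 3516.15 = 3516.15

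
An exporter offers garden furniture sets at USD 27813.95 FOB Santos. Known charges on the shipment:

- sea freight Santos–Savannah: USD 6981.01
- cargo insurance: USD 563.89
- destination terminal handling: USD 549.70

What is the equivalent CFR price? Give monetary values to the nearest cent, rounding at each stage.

Not relevant to the conversion: destination terminal, insurance — on the buyer under both terms; not part of either seller's price.
From FOB to CFR, the seller additionally bears: freight.
CFR price = 27813.95 + 6981.01 = 34794.96

CFR price: USD 34794.96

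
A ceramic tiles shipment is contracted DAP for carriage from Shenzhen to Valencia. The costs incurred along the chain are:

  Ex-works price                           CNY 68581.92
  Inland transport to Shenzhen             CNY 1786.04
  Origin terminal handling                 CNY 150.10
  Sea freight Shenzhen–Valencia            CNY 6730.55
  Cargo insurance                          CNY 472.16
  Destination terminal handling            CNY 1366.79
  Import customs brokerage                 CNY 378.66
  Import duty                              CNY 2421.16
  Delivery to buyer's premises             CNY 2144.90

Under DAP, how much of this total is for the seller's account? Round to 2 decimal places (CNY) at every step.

DAP: the seller bears all costs to the named destination except import duty and clearance.
Seller's account: goods 68581.92 + inland to port 1786.04 + origin terminal 150.10 + freight 6730.55 + insurance 472.16 + destination terminal 1366.79 + delivery 2144.90 = 81232.46
Buyer's account: brokerage 378.66 + duty 2421.16 = 2799.82

Seller's account: CNY 81232.46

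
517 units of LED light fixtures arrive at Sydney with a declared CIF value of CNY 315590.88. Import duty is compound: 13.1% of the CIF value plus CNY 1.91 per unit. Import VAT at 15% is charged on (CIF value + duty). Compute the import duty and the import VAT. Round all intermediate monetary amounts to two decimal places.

Import duty: CNY 42329.88; import VAT: CNY 53688.11

Ad valorem component: 315590.88 × 13.1% = 41342.41
Specific component: 517 × 1.91 = 987.47
Import duty = 41342.41 + 987.47 = 42329.88
VAT base = CIF + duty = 315590.88 + 42329.88 = 357920.76
Import VAT = 357920.76 × 15% = 53688.11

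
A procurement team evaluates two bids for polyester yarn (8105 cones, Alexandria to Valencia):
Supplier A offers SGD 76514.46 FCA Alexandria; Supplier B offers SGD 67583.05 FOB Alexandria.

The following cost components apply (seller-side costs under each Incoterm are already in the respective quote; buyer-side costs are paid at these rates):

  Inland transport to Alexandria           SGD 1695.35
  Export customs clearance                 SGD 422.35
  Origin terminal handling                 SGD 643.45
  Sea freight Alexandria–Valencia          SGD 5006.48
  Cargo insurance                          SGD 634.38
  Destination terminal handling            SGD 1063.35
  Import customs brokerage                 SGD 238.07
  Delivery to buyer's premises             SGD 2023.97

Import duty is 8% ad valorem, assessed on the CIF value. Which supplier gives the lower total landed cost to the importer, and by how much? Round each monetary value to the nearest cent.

Supplier B is cheaper by SGD 10340.85

Supplier A (FCA):
CIF value = FCA price + origin terminal + freight + insurance = 76514.46 + 643.45 + 5006.48 + 634.38 = 82798.77
Import duty = 82798.77 × 8% = 6623.90
Buyer bears (A): 643.45 + 5006.48 + 634.38 + 1063.35 + 238.07 + 2023.97 = 9609.70
Landed cost (A) = invoice 76514.46 + 9609.70 + duty 6623.90 = 92748.06
Supplier B (FOB):
CIF value = FOB price + freight + insurance = 67583.05 + 5006.48 + 634.38 = 73223.91
Import duty = 73223.91 × 8% = 5857.91
Buyer bears (B): 5006.48 + 634.38 + 1063.35 + 238.07 + 2023.97 = 8966.25
Landed cost (B) = invoice 67583.05 + 8966.25 + duty 5857.91 = 82407.21
Difference = |92748.06 − 82407.21| = 10340.85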